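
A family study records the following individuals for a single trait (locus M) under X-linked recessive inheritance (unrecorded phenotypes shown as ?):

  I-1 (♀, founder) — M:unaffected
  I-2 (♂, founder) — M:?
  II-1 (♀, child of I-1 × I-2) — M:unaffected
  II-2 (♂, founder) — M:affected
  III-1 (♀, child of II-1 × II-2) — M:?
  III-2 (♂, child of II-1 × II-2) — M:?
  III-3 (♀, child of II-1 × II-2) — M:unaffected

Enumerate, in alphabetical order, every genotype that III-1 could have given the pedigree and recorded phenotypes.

M/I-1 un ·: X^MX^M|X^MX^m
M/I-2 ? ·: X^MY|X^mY
M/II-1 un I-1×I-2: X^MX^M|X^MX^m
M/II-2 aff ·: X^mY
M/III-1 ? II-1×II-2: X^MX^m|X^mX^m
M/III-2 ? II-1×II-2: X^MY|X^mY
M/III-3 un II-1×II-2: X^MX^m
⇒ M over [I-1,I-2,II-1,II-2,III-1,III-2,III-3]: 14 consistent

III-1 ∈ {X^MX^m, X^mX^m}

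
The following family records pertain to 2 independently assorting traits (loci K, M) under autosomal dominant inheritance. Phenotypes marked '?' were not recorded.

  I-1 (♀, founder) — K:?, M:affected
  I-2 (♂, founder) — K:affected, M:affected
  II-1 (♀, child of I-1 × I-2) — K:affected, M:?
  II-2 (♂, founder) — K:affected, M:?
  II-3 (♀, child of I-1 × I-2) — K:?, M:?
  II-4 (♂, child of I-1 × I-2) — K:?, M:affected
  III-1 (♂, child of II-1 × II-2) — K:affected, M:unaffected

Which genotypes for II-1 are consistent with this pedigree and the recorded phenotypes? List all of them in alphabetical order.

K/I-1 ? ·: kk|Kk|KK
K/I-2 aff ·: Kk|KK
K/II-1 aff I-1×I-2: Kk|KK
K/II-2 aff ·: Kk|KK
K/II-3 ? I-1×I-2: kk|Kk|KK
K/II-4 ? I-1×I-2: kk|Kk|KK
K/III-1 aff II-1×II-2: Kk|KK
⇒ K over [I-1,I-2,II-1,II-2,II-3,II-4,III-1]: 142 consistent
M/I-1 aff ·: Mm|MM
M/I-2 aff ·: Mm|MM
M/II-1 ? I-1×I-2: mm|Mm
M/II-2 ? ·: mm|Mm
M/II-3 ? I-1×I-2: mm|Mm|MM
M/II-4 aff I-1×I-2: Mm|MM
M/III-1 un II-1×II-2: mm
⇒ M over [I-1,I-2,II-1,II-2,II-3,II-4,III-1]: 40 consistent

II-1 ∈ {KK Mm, KK mm, Kk Mm, Kk mm}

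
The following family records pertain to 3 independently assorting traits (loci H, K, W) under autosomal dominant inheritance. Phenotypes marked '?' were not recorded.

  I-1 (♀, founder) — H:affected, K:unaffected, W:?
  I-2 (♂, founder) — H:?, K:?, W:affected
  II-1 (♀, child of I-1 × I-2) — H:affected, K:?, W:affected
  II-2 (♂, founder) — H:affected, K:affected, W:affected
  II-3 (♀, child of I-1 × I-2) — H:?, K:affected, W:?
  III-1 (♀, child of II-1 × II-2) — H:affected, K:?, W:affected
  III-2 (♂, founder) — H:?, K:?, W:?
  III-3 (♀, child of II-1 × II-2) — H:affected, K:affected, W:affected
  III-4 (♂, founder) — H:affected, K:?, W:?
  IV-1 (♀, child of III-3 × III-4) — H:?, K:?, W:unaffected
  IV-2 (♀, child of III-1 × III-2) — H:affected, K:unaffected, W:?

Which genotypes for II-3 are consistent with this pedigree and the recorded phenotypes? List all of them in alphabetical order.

II-3 ∈ {HH Kk WW, HH Kk Ww, HH Kk ww, Hh Kk WW, Hh Kk Ww, Hh Kk ww, hh Kk WW, hh Kk Ww, hh Kk ww}

H/I-1 aff ·: Hh|HH
H/I-2 ? ·: hh|Hh|HH
H/II-1 aff I-1×I-2: Hh|HH
H/II-2 aff ·: Hh|HH
H/II-3 ? I-1×I-2: hh|Hh|HH
H/III-1 aff II-1×II-2: Hh|HH
H/III-2 ? ·: hh|Hh|HH
H/III-3 aff II-1×II-2: Hh|HH
H/III-4 aff ·: Hh|HH
H/IV-1 ? III-3×III-4: hh|Hh|HH
H/IV-2 aff III-1×III-2: Hh|HH
⇒ H over [I-1,I-2,II-1,II-2,II-3,III-1,III-2,III-3,III-4,IV-1,IV-2]: 2112 consistent
K/I-1 un ·: kk
K/I-2 ? ·: Kk|KK
K/II-1 ? I-1×I-2: kk|Kk
K/II-2 aff ·: Kk|KK
K/II-3 aff I-1×I-2: Kk
K/III-1 ? II-1×II-2: kk|Kk
K/III-2 ? ·: kk|Kk
K/III-3 aff II-1×II-2: Kk|KK
K/III-4 ? ·: kk|Kk|KK
K/IV-1 ? III-3×III-4: kk|Kk|KK
K/IV-2 un III-1×III-2: kk
⇒ K over [I-1,I-2,II-1,II-2,II-3,III-1,III-2,III-3,III-4,IV-1,IV-2]: 174 consistent
W/I-1 ? ·: ww|Ww|WW
W/I-2 aff ·: Ww|WW
W/II-1 aff I-1×I-2: Ww|WW
W/II-2 aff ·: Ww|WW
W/II-3 ? I-1×I-2: ww|Ww|WW
W/III-1 aff II-1×II-2: Ww|WW
W/III-2 ? ·: ww|Ww|WW
W/III-3 aff II-1×II-2: Ww
W/III-4 ? ·: ww|Ww
W/IV-1 un III-3×III-4: ww
W/IV-2 ? III-1×III-2: ww|Ww|WW
⇒ W over [I-1,I-2,II-1,II-2,II-3,III-1,III-2,III-3,III-4,IV-1,IV-2]: 616 consistent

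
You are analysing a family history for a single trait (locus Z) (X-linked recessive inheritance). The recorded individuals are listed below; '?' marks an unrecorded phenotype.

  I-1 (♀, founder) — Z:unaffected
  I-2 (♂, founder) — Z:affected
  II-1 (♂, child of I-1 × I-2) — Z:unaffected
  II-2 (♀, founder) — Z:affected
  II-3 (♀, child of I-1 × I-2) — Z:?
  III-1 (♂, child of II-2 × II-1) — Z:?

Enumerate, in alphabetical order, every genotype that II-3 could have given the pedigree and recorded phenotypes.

II-3 ∈ {X^ZX^z, X^zX^z}

Z/I-1 un ·: X^ZX^Z|X^ZX^z
Z/I-2 aff ·: X^zY
Z/II-1 un I-1×I-2: X^ZY
Z/II-2 aff ·: X^zX^z
Z/II-3 ? I-1×I-2: X^ZX^z|X^zX^z
Z/III-1 ? II-2×II-1: X^zY
⇒ Z over [I-1,I-2,II-1,II-2,II-3,III-1]: 3 consistent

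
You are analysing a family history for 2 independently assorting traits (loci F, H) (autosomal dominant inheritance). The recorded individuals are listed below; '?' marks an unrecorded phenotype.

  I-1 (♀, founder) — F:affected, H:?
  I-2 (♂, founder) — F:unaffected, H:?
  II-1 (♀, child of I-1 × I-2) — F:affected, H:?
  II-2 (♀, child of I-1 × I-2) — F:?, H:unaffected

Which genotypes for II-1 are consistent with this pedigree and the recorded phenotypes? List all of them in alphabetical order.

F/I-1 aff ·: Ff|FF
F/I-2 un ·: ff
F/II-1 aff I-1×I-2: Ff
F/II-2 ? I-1×I-2: ff|Ff
⇒ F over [I-1,I-2,II-1,II-2]: 3 consistent
H/I-1 ? ·: hh|Hh
H/I-2 ? ·: hh|Hh
H/II-1 ? I-1×I-2: hh|Hh|HH
H/II-2 un I-1×I-2: hh
⇒ H over [I-1,I-2,II-1,II-2]: 8 consistent

II-1 ∈ {Ff HH, Ff Hh, Ff hh}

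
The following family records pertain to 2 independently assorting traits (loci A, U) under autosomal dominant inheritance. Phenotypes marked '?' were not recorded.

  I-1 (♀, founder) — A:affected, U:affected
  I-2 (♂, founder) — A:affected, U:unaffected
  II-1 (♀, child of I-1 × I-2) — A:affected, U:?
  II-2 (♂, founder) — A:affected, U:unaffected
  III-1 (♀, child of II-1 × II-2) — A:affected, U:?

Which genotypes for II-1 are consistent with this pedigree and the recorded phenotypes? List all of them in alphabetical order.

A/I-1 aff ·: Aa|AA
A/I-2 aff ·: Aa|AA
A/II-1 aff I-1×I-2: Aa|AA
A/II-2 aff ·: Aa|AA
A/III-1 aff II-1×II-2: Aa|AA
⇒ A over [I-1,I-2,II-1,II-2,III-1]: 24 consistent
U/I-1 aff ·: Uu|UU
U/I-2 un ·: uu
U/II-1 ? I-1×I-2: uu|Uu
U/II-2 un ·: uu
U/III-1 ? II-1×II-2: uu|Uu
⇒ U over [I-1,I-2,II-1,II-2,III-1]: 5 consistent

II-1 ∈ {AA Uu, AA uu, Aa Uu, Aa uu}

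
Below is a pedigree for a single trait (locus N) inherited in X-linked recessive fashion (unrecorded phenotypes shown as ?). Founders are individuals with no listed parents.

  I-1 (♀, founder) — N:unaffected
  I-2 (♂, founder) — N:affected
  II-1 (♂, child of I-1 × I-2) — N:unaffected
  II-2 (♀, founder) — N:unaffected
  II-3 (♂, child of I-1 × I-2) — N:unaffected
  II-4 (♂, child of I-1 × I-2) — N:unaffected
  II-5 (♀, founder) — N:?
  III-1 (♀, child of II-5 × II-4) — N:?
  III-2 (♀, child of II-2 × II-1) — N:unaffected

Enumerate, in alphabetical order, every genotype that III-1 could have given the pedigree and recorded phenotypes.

N/I-1 un ·: X^NX^N|X^NX^n
N/I-2 aff ·: X^nY
N/II-1 un I-1×I-2: X^NY
N/II-2 un ·: X^NX^N|X^NX^n
N/II-3 un I-1×I-2: X^NY
N/II-4 un I-1×I-2: X^NY
N/II-5 ? ·: X^NX^N|X^NX^n|X^nX^n
N/III-1 ? II-5×II-4: X^NX^N|X^NX^n
N/III-2 un II-2×II-1: X^NX^N|X^NX^n
⇒ N over [I-1,I-2,II-1,II-2,II-3,II-4,II-5,III-1,III-2]: 24 consistent

III-1 ∈ {X^NX^N, X^NX^n}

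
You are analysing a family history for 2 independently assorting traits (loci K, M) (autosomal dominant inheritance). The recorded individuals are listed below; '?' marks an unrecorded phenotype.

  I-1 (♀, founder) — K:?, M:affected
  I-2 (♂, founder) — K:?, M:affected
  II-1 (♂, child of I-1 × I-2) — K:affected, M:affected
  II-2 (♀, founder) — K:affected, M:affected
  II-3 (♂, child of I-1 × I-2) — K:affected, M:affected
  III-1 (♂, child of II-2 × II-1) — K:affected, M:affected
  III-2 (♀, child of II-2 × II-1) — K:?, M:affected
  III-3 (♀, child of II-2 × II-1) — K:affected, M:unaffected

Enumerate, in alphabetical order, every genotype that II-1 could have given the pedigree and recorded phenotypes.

K/I-1 ? ·: kk|Kk|KK
K/I-2 ? ·: kk|Kk|KK
K/II-1 aff I-1×I-2: Kk|KK
K/II-2 aff ·: Kk|KK
K/II-3 aff I-1×I-2: Kk|KK
K/III-1 aff II-2×II-1: Kk|KK
K/III-2 ? II-2×II-1: kk|Kk|KK
K/III-3 aff II-2×II-1: Kk|KK
⇒ K over [I-1,I-2,II-1,II-2,II-3,III-1,III-2,III-3]: 263 consistent
M/I-1 aff ·: Mm|MM
M/I-2 aff ·: Mm|MM
M/II-1 aff I-1×I-2: Mm
M/II-2 aff ·: Mm
M/II-3 aff I-1×I-2: Mm|MM
M/III-1 aff II-2×II-1: Mm|MM
M/III-2 aff II-2×II-1: Mm|MM
M/III-3 un II-2×II-1: mm
⇒ M over [I-1,I-2,II-1,II-2,II-3,III-1,III-2,III-3]: 24 consistent

II-1 ∈ {KK Mm, Kk Mm}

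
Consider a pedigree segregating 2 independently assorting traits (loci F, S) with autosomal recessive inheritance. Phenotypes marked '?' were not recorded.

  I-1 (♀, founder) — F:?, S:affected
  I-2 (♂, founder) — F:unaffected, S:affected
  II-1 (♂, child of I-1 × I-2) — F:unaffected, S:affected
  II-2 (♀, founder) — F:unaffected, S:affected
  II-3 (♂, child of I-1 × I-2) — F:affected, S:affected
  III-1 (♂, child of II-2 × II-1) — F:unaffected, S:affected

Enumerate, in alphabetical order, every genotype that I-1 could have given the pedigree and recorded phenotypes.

I-1 ∈ {Ff ss, ff ss}

F/I-1 ? ·: Ff|ff
F/I-2 un ·: Ff
F/II-1 un I-1×I-2: FF|Ff
F/II-2 un ·: FF|Ff
F/II-3 aff I-1×I-2: ff
F/III-1 un II-2×II-1: FF|Ff
⇒ F over [I-1,I-2,II-1,II-2,II-3,III-1]: 11 consistent
S/I-1 aff ·: ss
S/I-2 aff ·: ss
S/II-1 aff I-1×I-2: ss
S/II-2 aff ·: ss
S/II-3 aff I-1×I-2: ss
S/III-1 aff II-2×II-1: ss
⇒ S over [I-1,I-2,II-1,II-2,II-3,III-1]: 1 consistent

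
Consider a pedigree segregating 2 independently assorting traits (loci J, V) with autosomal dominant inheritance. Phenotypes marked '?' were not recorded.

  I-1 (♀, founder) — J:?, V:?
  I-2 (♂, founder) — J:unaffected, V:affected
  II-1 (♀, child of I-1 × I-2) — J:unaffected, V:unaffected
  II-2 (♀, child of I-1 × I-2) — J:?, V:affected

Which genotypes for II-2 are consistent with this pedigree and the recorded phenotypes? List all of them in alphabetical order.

J/I-1 ? ·: jj|Jj
J/I-2 un ·: jj
J/II-1 un I-1×I-2: jj
J/II-2 ? I-1×I-2: jj|Jj
⇒ J over [I-1,I-2,II-1,II-2]: 3 consistent
V/I-1 ? ·: vv|Vv
V/I-2 aff ·: Vv
V/II-1 un I-1×I-2: vv
V/II-2 aff I-1×I-2: Vv|VV
⇒ V over [I-1,I-2,II-1,II-2]: 3 consistent

II-2 ∈ {Jj VV, Jj Vv, jj VV, jj Vv}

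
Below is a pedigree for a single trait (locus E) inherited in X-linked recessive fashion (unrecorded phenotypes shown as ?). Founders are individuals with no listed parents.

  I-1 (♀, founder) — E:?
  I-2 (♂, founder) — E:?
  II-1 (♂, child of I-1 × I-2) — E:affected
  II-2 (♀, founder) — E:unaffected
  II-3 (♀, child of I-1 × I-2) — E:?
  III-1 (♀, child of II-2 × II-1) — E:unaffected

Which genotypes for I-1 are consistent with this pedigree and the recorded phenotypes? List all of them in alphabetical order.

E/I-1 ? ·: X^EX^e|X^eX^e
E/I-2 ? ·: X^EY|X^eY
E/II-1 aff I-1×I-2: X^eY
E/II-2 un ·: X^EX^E|X^EX^e
E/II-3 ? I-1×I-2: X^EX^E|X^EX^e|X^eX^e
E/III-1 un II-2×II-1: X^EX^e
⇒ E over [I-1,I-2,II-1,II-2,II-3,III-1]: 12 consistent

I-1 ∈ {X^EX^e, X^eX^e}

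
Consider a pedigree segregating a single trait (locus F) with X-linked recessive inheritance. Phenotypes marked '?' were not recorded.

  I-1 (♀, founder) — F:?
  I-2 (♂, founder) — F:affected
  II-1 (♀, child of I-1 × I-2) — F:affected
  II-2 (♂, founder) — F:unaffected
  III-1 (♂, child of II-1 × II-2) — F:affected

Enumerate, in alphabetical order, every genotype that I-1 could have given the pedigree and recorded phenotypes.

I-1 ∈ {X^FX^f, X^fX^f}

F/I-1 ? ·: X^FX^f|X^fX^f
F/I-2 aff ·: X^fY
F/II-1 aff I-1×I-2: X^fX^f
F/II-2 un ·: X^FY
F/III-1 aff II-1×II-2: X^fY
⇒ F over [I-1,I-2,II-1,II-2,III-1]: 2 consistent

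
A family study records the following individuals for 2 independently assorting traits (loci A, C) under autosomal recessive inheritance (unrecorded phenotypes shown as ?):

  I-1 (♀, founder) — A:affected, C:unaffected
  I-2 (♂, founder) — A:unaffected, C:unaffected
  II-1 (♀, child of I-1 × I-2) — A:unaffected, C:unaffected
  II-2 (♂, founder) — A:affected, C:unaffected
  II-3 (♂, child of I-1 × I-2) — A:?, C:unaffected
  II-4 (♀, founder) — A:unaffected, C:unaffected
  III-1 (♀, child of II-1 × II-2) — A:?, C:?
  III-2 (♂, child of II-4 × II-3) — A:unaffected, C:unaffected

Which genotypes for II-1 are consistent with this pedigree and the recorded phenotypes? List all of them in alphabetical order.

II-1 ∈ {Aa CC, Aa Cc}

A/I-1 aff ·: aa
A/I-2 un ·: AA|Aa
A/II-1 un I-1×I-2: Aa
A/II-2 aff ·: aa
A/II-3 ? I-1×I-2: Aa|aa
A/II-4 un ·: AA|Aa
A/III-1 ? II-1×II-2: Aa|aa
A/III-2 un II-4×II-3: AA|Aa
⇒ A over [I-1,I-2,II-1,II-2,II-3,II-4,III-1,III-2]: 20 consistent
C/I-1 un ·: CC|Cc
C/I-2 un ·: CC|Cc
C/II-1 un I-1×I-2: CC|Cc
C/II-2 un ·: CC|Cc
C/II-3 un I-1×I-2: CC|Cc
C/II-4 un ·: CC|Cc
C/III-1 ? II-1×II-2: CC|Cc|cc
C/III-2 un II-4×II-3: CC|Cc
⇒ C over [I-1,I-2,II-1,II-2,II-3,II-4,III-1,III-2]: 177 consistent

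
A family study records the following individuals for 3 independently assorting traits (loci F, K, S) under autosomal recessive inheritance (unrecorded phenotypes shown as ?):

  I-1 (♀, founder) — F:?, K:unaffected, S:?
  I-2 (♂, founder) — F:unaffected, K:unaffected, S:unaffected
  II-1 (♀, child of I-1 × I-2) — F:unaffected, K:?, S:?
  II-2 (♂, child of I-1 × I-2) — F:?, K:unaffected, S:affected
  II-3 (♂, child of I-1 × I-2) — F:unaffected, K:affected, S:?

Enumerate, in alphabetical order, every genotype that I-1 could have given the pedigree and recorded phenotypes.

I-1 ∈ {FF Kk Ss, FF Kk ss, Ff Kk Ss, Ff Kk ss, ff Kk Ss, ff Kk ss}

F/I-1 ? ·: FF|Ff|ff
F/I-2 un ·: FF|Ff
F/II-1 un I-1×I-2: FF|Ff
F/II-2 ? I-1×I-2: FF|Ff|ff
F/II-3 un I-1×I-2: FF|Ff
⇒ F over [I-1,I-2,II-1,II-2,II-3]: 32 consistent
K/I-1 un ·: Kk
K/I-2 un ·: Kk
K/II-1 ? I-1×I-2: KK|Kk|kk
K/II-2 un I-1×I-2: KK|Kk
K/II-3 aff I-1×I-2: kk
⇒ K over [I-1,I-2,II-1,II-2,II-3]: 6 consistent
S/I-1 ? ·: Ss|ss
S/I-2 un ·: Ss
S/II-1 ? I-1×I-2: SS|Ss|ss
S/II-2 aff I-1×I-2: ss
S/II-3 ? I-1×I-2: SS|Ss|ss
⇒ S over [I-1,I-2,II-1,II-2,II-3]: 13 consistent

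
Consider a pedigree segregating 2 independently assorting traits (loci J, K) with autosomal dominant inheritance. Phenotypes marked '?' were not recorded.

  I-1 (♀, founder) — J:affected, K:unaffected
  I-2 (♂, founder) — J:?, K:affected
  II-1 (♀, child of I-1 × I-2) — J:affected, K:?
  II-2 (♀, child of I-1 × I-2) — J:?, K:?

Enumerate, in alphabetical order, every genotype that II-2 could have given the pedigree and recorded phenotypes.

II-2 ∈ {JJ Kk, JJ kk, Jj Kk, Jj kk, jj Kk, jj kk}

J/I-1 aff ·: Jj|JJ
J/I-2 ? ·: jj|Jj|JJ
J/II-1 aff I-1×I-2: Jj|JJ
J/II-2 ? I-1×I-2: jj|Jj|JJ
⇒ J over [I-1,I-2,II-1,II-2]: 18 consistent
K/I-1 un ·: kk
K/I-2 aff ·: Kk|KK
K/II-1 ? I-1×I-2: kk|Kk
K/II-2 ? I-1×I-2: kk|Kk
⇒ K over [I-1,I-2,II-1,II-2]: 5 consistent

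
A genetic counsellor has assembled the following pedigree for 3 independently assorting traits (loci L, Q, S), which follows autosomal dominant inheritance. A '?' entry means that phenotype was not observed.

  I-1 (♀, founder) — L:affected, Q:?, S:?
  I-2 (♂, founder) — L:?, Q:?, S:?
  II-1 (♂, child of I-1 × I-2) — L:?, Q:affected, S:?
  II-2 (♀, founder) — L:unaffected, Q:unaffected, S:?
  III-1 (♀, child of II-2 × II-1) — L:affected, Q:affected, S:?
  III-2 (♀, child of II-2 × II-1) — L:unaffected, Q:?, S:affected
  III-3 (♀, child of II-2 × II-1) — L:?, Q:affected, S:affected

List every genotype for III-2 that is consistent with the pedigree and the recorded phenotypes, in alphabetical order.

L/I-1 aff ·: Ll|LL
L/I-2 ? ·: ll|Ll|LL
L/II-1 ? I-1×I-2: Ll
L/II-2 un ·: ll
L/III-1 aff II-2×II-1: Ll
L/III-2 un II-2×II-1: ll
L/III-3 ? II-2×II-1: ll|Ll
⇒ L over [I-1,I-2,II-1,II-2,III-1,III-2,III-3]: 10 consistent
Q/I-1 ? ·: qq|Qq|QQ
Q/I-2 ? ·: qq|Qq|QQ
Q/II-1 aff I-1×I-2: Qq|QQ
Q/II-2 un ·: qq
Q/III-1 aff II-2×II-1: Qq
Q/III-2 ? II-2×II-1: qq|Qq
Q/III-3 aff II-2×II-1: Qq
⇒ Q over [I-1,I-2,II-1,II-2,III-1,III-2,III-3]: 18 consistent
S/I-1 ? ·: ss|Ss|SS
S/I-2 ? ·: ss|Ss|SS
S/II-1 ? I-1×I-2: ss|Ss|SS
S/II-2 ? ·: ss|Ss|SS
S/III-1 ? II-2×II-1: ss|Ss|SS
S/III-2 aff II-2×II-1: Ss|SS
S/III-3 aff II-2×II-1: Ss|SS
⇒ S over [I-1,I-2,II-1,II-2,III-1,III-2,III-3]: 206 consistent

III-2 ∈ {ll Qq SS, ll Qq Ss, ll qq SS, ll qq Ss}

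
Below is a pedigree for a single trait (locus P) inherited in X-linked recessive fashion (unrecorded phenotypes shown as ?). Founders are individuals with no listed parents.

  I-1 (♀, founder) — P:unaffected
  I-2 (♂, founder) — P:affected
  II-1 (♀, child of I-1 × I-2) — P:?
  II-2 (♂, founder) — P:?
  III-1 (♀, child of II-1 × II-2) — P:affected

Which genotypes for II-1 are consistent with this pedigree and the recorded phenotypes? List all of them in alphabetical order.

P/I-1 un ·: X^PX^P|X^PX^p
P/I-2 aff ·: X^pY
P/II-1 ? I-1×I-2: X^PX^p|X^pX^p
P/II-2 ? ·: X^pY
P/III-1 aff II-1×II-2: X^pX^p
⇒ P over [I-1,I-2,II-1,II-2,III-1]: 3 consistent

II-1 ∈ {X^PX^p, X^pX^p}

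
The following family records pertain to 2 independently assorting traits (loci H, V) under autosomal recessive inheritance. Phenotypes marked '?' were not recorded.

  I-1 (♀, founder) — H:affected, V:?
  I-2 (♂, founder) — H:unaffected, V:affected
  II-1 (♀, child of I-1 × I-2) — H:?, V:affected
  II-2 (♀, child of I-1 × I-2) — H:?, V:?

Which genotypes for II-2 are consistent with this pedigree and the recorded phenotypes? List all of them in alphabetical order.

II-2 ∈ {Hh Vv, Hh vv, hh Vv, hh vv}

H/I-1 aff ·: hh
H/I-2 un ·: HH|Hh
H/II-1 ? I-1×I-2: Hh|hh
H/II-2 ? I-1×I-2: Hh|hh
⇒ H over [I-1,I-2,II-1,II-2]: 5 consistent
V/I-1 ? ·: Vv|vv
V/I-2 aff ·: vv
V/II-1 aff I-1×I-2: vv
V/II-2 ? I-1×I-2: Vv|vv
⇒ V over [I-1,I-2,II-1,II-2]: 3 consistent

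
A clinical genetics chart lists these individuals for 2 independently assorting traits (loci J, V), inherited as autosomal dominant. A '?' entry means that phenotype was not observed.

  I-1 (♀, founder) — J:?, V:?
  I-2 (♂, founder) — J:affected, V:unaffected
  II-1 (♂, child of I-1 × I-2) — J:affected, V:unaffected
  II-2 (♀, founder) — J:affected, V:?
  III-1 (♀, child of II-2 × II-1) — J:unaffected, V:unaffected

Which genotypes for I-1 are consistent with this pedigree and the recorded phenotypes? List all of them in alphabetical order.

I-1 ∈ {JJ Vv, JJ vv, Jj Vv, Jj vv, jj Vv, jj vv}

J/I-1 ? ·: jj|Jj|JJ
J/I-2 aff ·: Jj|JJ
J/II-1 aff I-1×I-2: Jj
J/II-2 aff ·: Jj
J/III-1 un II-2×II-1: jj
⇒ J over [I-1,I-2,II-1,II-2,III-1]: 5 consistent
V/I-1 ? ·: vv|Vv
V/I-2 un ·: vv
V/II-1 un I-1×I-2: vv
V/II-2 ? ·: vv|Vv
V/III-1 un II-2×II-1: vv
⇒ V over [I-1,I-2,II-1,II-2,III-1]: 4 consistent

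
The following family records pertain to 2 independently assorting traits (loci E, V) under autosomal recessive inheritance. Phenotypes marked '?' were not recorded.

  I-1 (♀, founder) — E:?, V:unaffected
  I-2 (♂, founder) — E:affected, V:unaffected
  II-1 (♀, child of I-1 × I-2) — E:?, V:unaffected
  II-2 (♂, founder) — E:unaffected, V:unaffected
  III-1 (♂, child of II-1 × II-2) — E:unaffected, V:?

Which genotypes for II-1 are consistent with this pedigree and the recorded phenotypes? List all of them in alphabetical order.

II-1 ∈ {Ee VV, Ee Vv, ee VV, ee Vv}

E/I-1 ? ·: EE|Ee|ee
E/I-2 aff ·: ee
E/II-1 ? I-1×I-2: Ee|ee
E/II-2 un ·: EE|Ee
E/III-1 un II-1×II-2: EE|Ee
⇒ E over [I-1,I-2,II-1,II-2,III-1]: 12 consistent
V/I-1 un ·: VV|Vv
V/I-2 un ·: VV|Vv
V/II-1 un I-1×I-2: VV|Vv
V/II-2 un ·: VV|Vv
V/III-1 ? II-1×II-2: VV|Vv|vv
⇒ V over [I-1,I-2,II-1,II-2,III-1]: 27 consistent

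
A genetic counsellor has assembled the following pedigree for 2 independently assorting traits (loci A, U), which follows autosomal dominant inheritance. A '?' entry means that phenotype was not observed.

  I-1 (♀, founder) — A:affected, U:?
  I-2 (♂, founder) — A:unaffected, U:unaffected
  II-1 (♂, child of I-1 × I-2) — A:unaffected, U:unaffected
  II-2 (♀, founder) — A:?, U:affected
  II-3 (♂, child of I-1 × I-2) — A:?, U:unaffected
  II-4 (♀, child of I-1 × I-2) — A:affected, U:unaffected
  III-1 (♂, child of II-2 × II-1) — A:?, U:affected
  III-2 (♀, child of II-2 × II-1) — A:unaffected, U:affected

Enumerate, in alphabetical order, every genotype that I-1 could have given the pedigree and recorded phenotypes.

I-1 ∈ {Aa Uu, Aa uu}

A/I-1 aff ·: Aa
A/I-2 un ·: aa
A/II-1 un I-1×I-2: aa
A/II-2 ? ·: aa|Aa
A/II-3 ? I-1×I-2: aa|Aa
A/II-4 aff I-1×I-2: Aa
A/III-1 ? II-2×II-1: aa|Aa
A/III-2 un II-2×II-1: aa
⇒ A over [I-1,I-2,II-1,II-2,II-3,II-4,III-1,III-2]: 6 consistent
U/I-1 ? ·: uu|Uu
U/I-2 un ·: uu
U/II-1 un I-1×I-2: uu
U/II-2 aff ·: Uu|UU
U/II-3 un I-1×I-2: uu
U/II-4 un I-1×I-2: uu
U/III-1 aff II-2×II-1: Uu
U/III-2 aff II-2×II-1: Uu
⇒ U over [I-1,I-2,II-1,II-2,II-3,II-4,III-1,III-2]: 4 consistent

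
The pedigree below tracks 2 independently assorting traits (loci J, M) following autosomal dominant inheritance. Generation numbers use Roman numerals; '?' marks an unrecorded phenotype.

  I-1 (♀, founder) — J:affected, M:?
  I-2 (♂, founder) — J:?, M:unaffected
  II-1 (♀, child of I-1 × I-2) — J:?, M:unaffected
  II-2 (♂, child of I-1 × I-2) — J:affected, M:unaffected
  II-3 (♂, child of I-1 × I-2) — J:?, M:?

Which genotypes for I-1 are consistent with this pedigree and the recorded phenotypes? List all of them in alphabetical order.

J/I-1 aff ·: Jj|JJ
J/I-2 ? ·: jj|Jj|JJ
J/II-1 ? I-1×I-2: jj|Jj|JJ
J/II-2 aff I-1×I-2: Jj|JJ
J/II-3 ? I-1×I-2: jj|Jj|JJ
⇒ J over [I-1,I-2,II-1,II-2,II-3]: 40 consistent
M/I-1 ? ·: mm|Mm
M/I-2 un ·: mm
M/II-1 un I-1×I-2: mm
M/II-2 un I-1×I-2: mm
M/II-3 ? I-1×I-2: mm|Mm
⇒ M over [I-1,I-2,II-1,II-2,II-3]: 3 consistent

I-1 ∈ {JJ Mm, JJ mm, Jj Mm, Jj mm}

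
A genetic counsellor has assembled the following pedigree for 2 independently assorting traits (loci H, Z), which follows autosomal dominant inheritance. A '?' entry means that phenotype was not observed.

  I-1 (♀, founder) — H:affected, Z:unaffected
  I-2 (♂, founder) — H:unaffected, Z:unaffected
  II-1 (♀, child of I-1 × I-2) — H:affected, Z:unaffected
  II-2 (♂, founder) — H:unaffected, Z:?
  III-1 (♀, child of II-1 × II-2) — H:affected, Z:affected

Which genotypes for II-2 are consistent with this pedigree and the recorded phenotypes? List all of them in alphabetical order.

H/I-1 aff ·: Hh|HH
H/I-2 un ·: hh
H/II-1 aff I-1×I-2: Hh
H/II-2 un ·: hh
H/III-1 aff II-1×II-2: Hh
⇒ H over [I-1,I-2,II-1,II-2,III-1]: 2 consistent
Z/I-1 un ·: zz
Z/I-2 un ·: zz
Z/II-1 un I-1×I-2: zz
Z/II-2 ? ·: Zz|ZZ
Z/III-1 aff II-1×II-2: Zz
⇒ Z over [I-1,I-2,II-1,II-2,III-1]: 2 consistent

II-2 ∈ {hh ZZ, hh Zz}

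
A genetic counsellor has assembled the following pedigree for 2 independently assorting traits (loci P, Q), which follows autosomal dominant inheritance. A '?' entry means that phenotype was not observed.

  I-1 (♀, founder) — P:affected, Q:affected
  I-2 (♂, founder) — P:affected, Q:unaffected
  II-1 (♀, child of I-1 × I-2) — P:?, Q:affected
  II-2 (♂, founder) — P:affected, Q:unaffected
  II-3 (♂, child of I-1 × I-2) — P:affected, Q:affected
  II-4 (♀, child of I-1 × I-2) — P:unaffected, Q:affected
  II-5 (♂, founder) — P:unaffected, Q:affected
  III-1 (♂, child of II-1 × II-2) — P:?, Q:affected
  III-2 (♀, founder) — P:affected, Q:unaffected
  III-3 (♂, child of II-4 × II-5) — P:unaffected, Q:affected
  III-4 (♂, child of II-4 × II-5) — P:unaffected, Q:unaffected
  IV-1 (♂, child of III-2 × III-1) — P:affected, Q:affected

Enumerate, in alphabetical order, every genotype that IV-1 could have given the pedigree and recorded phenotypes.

IV-1 ∈ {PP Qq, Pp Qq}

P/I-1 aff ·: Pp
P/I-2 aff ·: Pp
P/II-1 ? I-1×I-2: pp|Pp|PP
P/II-2 aff ·: Pp|PP
P/II-3 aff I-1×I-2: Pp|PP
P/II-4 un I-1×I-2: pp
P/II-5 un ·: pp
P/III-1 ? II-1×II-2: pp|Pp|PP
P/III-2 aff ·: Pp|PP
P/III-3 un II-4×II-5: pp
P/III-4 un II-4×II-5: pp
P/IV-1 aff III-2×III-1: Pp|PP
⇒ P over [I-1,I-2,II-1,II-2,II-3,II-4,II-5,III-1,III-2,III-3,III-4,IV-1]: 72 consistent
Q/I-1 aff ·: Qq|QQ
Q/I-2 un ·: qq
Q/II-1 aff I-1×I-2: Qq
Q/II-2 un ·: qq
Q/II-3 aff I-1×I-2: Qq
Q/II-4 aff I-1×I-2: Qq
Q/II-5 aff ·: Qq
Q/III-1 aff II-1×II-2: Qq
Q/III-2 un ·: qq
Q/III-3 aff II-4×II-5: Qq|QQ
Q/III-4 un II-4×II-5: qq
Q/IV-1 aff III-2×III-1: Qq
⇒ Q over [I-1,I-2,II-1,II-2,II-3,II-4,II-5,III-1,III-2,III-3,III-4,IV-1]: 4 consistent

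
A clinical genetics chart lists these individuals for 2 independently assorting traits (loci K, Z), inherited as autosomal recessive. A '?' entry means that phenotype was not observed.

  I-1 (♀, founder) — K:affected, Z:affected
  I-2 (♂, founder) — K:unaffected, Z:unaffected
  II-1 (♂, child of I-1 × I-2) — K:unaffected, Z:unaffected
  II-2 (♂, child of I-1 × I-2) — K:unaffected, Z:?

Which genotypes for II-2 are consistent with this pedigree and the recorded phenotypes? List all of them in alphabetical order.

K/I-1 aff ·: kk
K/I-2 un ·: KK|Kk
K/II-1 un I-1×I-2: Kk
K/II-2 un I-1×I-2: Kk
⇒ K over [I-1,I-2,II-1,II-2]: 2 consistent
Z/I-1 aff ·: zz
Z/I-2 un ·: ZZ|Zz
Z/II-1 un I-1×I-2: Zz
Z/II-2 ? I-1×I-2: Zz|zz
⇒ Z over [I-1,I-2,II-1,II-2]: 3 consistent

II-2 ∈ {Kk Zz, Kk zz}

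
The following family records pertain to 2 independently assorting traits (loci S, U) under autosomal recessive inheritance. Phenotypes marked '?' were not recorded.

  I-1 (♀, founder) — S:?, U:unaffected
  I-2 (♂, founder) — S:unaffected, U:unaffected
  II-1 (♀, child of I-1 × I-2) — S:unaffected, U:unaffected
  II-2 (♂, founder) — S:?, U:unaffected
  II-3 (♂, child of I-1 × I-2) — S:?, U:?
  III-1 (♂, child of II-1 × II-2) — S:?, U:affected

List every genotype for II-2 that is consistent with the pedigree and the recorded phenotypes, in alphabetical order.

II-2 ∈ {SS Uu, Ss Uu, ss Uu}

S/I-1 ? ·: SS|Ss|ss
S/I-2 un ·: SS|Ss
S/II-1 un I-1×I-2: SS|Ss
S/II-2 ? ·: SS|Ss|ss
S/II-3 ? I-1×I-2: SS|Ss|ss
S/III-1 ? II-1×II-2: SS|Ss|ss
⇒ S over [I-1,I-2,II-1,II-2,II-3,III-1]: 102 consistent
U/I-1 un ·: UU|Uu
U/I-2 un ·: UU|Uu
U/II-1 un I-1×I-2: Uu
U/II-2 un ·: Uu
U/II-3 ? I-1×I-2: UU|Uu|uu
U/III-1 aff II-1×II-2: uu
⇒ U over [I-1,I-2,II-1,II-2,II-3,III-1]: 7 consistent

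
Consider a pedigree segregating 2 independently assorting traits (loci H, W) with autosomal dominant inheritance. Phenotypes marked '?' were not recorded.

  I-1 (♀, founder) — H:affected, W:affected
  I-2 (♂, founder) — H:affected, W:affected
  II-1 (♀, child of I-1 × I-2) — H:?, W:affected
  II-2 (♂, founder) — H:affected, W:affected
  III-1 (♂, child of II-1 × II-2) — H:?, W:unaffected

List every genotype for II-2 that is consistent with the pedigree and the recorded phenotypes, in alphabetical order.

H/I-1 aff ·: Hh|HH
H/I-2 aff ·: Hh|HH
H/II-1 ? I-1×I-2: hh|Hh|HH
H/II-2 aff ·: Hh|HH
H/III-1 ? II-1×II-2: hh|Hh|HH
⇒ H over [I-1,I-2,II-1,II-2,III-1]: 30 consistent
W/I-1 aff ·: Ww|WW
W/I-2 aff ·: Ww|WW
W/II-1 aff I-1×I-2: Ww
W/II-2 aff ·: Ww
W/III-1 un II-1×II-2: ww
⇒ W over [I-1,I-2,II-1,II-2,III-1]: 3 consistent

II-2 ∈ {HH Ww, Hh Ww}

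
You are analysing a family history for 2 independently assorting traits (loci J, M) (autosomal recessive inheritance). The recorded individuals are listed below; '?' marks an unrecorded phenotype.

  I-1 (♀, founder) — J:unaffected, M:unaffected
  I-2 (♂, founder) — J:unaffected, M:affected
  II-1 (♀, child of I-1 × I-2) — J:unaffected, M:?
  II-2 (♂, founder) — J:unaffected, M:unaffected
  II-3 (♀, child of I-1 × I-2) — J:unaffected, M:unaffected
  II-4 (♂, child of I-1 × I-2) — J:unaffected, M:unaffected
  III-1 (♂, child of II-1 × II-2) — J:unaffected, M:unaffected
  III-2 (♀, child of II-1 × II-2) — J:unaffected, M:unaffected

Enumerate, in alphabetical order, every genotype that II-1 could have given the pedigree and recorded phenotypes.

II-1 ∈ {JJ Mm, JJ mm, Jj Mm, Jj mm}

J/I-1 un ·: JJ|Jj
J/I-2 un ·: JJ|Jj
J/II-1 un I-1×I-2: JJ|Jj
J/II-2 un ·: JJ|Jj
J/II-3 un I-1×I-2: JJ|Jj
J/II-4 un I-1×I-2: JJ|Jj
J/III-1 un II-1×II-2: JJ|Jj
J/III-2 un II-1×II-2: JJ|Jj
⇒ J over [I-1,I-2,II-1,II-2,II-3,II-4,III-1,III-2]: 161 consistent
M/I-1 un ·: MM|Mm
M/I-2 aff ·: mm
M/II-1 ? I-1×I-2: Mm|mm
M/II-2 un ·: MM|Mm
M/II-3 un I-1×I-2: Mm
M/II-4 un I-1×I-2: Mm
M/III-1 un II-1×II-2: MM|Mm
M/III-2 un II-1×II-2: MM|Mm
⇒ M over [I-1,I-2,II-1,II-2,II-3,II-4,III-1,III-2]: 18 consistent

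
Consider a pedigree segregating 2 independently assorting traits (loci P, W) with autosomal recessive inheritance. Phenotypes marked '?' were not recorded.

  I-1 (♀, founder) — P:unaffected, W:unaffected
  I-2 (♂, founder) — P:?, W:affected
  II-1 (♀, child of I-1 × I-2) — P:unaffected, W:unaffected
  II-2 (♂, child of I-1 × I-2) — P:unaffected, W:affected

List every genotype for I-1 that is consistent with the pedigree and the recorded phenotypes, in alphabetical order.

I-1 ∈ {PP Ww, Pp Ww}

P/I-1 un ·: PP|Pp
P/I-2 ? ·: PP|Pp|pp
P/II-1 un I-1×I-2: PP|Pp
P/II-2 un I-1×I-2: PP|Pp
⇒ P over [I-1,I-2,II-1,II-2]: 15 consistent
W/I-1 un ·: Ww
W/I-2 aff ·: ww
W/II-1 un I-1×I-2: Ww
W/II-2 aff I-1×I-2: ww
⇒ W over [I-1,I-2,II-1,II-2]: 1 consistent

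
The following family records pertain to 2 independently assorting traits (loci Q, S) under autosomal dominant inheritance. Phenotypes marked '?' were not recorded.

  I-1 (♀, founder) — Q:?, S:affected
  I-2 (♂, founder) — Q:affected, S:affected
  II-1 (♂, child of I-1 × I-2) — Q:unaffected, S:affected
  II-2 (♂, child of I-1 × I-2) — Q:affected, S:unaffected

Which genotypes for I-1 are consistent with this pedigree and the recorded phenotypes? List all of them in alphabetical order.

I-1 ∈ {Qq Ss, qq Ss}

Q/I-1 ? ·: qq|Qq
Q/I-2 aff ·: Qq
Q/II-1 un I-1×I-2: qq
Q/II-2 aff I-1×I-2: Qq|QQ
⇒ Q over [I-1,I-2,II-1,II-2]: 3 consistent
S/I-1 aff ·: Ss
S/I-2 aff ·: Ss
S/II-1 aff I-1×I-2: Ss|SS
S/II-2 un I-1×I-2: ss
⇒ S over [I-1,I-2,II-1,II-2]: 2 consistent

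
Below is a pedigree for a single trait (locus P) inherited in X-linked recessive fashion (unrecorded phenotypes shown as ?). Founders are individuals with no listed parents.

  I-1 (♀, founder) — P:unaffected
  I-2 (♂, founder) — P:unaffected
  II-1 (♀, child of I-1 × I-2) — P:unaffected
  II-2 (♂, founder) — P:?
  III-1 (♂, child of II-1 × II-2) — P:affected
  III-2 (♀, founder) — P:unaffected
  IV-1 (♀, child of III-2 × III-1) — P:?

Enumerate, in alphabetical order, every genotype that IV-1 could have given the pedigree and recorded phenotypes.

P/I-1 un ·: X^PX^p
P/I-2 un ·: X^PY
P/II-1 un I-1×I-2: X^PX^p
P/II-2 ? ·: X^PY|X^pY
P/III-1 aff II-1×II-2: X^pY
P/III-2 un ·: X^PX^P|X^PX^p
P/IV-1 ? III-2×III-1: X^PX^p|X^pX^p
⇒ P over [I-1,I-2,II-1,II-2,III-1,III-2,IV-1]: 6 consistent

IV-1 ∈ {X^PX^p, X^pX^p}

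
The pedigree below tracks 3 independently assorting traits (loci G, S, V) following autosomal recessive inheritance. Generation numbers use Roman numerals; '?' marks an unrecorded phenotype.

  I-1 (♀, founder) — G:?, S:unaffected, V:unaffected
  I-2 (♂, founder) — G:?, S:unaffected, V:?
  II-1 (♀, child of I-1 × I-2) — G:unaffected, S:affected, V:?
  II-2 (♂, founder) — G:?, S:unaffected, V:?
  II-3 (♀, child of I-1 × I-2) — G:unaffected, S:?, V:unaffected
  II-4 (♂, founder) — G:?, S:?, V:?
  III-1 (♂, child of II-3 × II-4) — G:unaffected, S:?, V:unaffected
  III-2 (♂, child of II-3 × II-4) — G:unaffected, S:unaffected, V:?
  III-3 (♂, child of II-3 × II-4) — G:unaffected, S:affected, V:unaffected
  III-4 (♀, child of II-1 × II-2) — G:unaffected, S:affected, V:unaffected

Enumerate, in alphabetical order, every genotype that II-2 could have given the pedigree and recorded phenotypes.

II-2 ∈ {GG Ss VV, GG Ss Vv, GG Ss vv, Gg Ss VV, Gg Ss Vv, Gg Ss vv, gg Ss VV, gg Ss Vv, gg Ss vv}

G/I-1 ? ·: GG|Gg|gg
G/I-2 ? ·: GG|Gg|gg
G/II-1 un I-1×I-2: GG|Gg
G/II-2 ? ·: GG|Gg|gg
G/II-3 un I-1×I-2: GG|Gg
G/II-4 ? ·: GG|Gg|gg
G/III-1 un II-3×II-4: GG|Gg
G/III-2 un II-3×II-4: GG|Gg
G/III-3 un II-3×II-4: GG|Gg
G/III-4 un II-1×II-2: GG|Gg
⇒ G over [I-1,I-2,II-1,II-2,II-3,II-4,III-1,III-2,III-3,III-4]: 1109 consistent
S/I-1 un ·: Ss
S/I-2 un ·: Ss
S/II-1 aff I-1×I-2: ss
S/II-2 un ·: Ss
S/II-3 ? I-1×I-2: Ss|ss
S/II-4 ? ·: Ss|ss
S/III-1 ? II-3×II-4: SS|Ss|ss
S/III-2 un II-3×II-4: SS|Ss
S/III-3 aff II-3×II-4: ss
S/III-4 aff II-1×II-2: ss
⇒ S over [I-1,I-2,II-1,II-2,II-3,II-4,III-1,III-2,III-3,III-4]: 10 consistent
V/I-1 un ·: VV|Vv
V/I-2 ? ·: VV|Vv|vv
V/II-1 ? I-1×I-2: VV|Vv|vv
V/II-2 ? ·: VV|Vv|vv
V/II-3 un I-1×I-2: VV|Vv
V/II-4 ? ·: VV|Vv|vv
V/III-1 un II-3×II-4: VV|Vv
V/III-2 ? II-3×II-4: VV|Vv|vv
V/III-3 un II-3×II-4: VV|Vv
V/III-4 un II-1×II-2: VV|Vv
⇒ V over [I-1,I-2,II-1,II-2,II-3,II-4,III-1,III-2,III-3,III-4]: 1232 consistent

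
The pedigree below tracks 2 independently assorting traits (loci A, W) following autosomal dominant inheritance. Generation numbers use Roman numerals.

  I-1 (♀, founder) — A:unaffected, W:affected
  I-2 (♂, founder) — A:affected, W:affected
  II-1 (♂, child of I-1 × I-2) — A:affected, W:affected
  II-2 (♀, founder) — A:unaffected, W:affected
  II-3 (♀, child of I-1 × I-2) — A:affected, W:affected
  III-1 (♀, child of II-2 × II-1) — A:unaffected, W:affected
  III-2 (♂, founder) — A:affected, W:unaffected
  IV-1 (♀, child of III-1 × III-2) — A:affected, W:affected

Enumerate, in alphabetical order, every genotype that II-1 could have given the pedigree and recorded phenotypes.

A/I-1 un ·: aa
A/I-2 aff ·: Aa|AA
A/II-1 aff I-1×I-2: Aa
A/II-2 un ·: aa
A/II-3 aff I-1×I-2: Aa
A/III-1 un II-2×II-1: aa
A/III-2 aff ·: Aa|AA
A/IV-1 aff III-1×III-2: Aa
⇒ A over [I-1,I-2,II-1,II-2,II-3,III-1,III-2,IV-1]: 4 consistent
W/I-1 aff ·: Ww|WW
W/I-2 aff ·: Ww|WW
W/II-1 aff I-1×I-2: Ww|WW
W/II-2 aff ·: Ww|WW
W/II-3 aff I-1×I-2: Ww|WW
W/III-1 aff II-2×II-1: Ww|WW
W/III-2 un ·: ww
W/IV-1 aff III-1×III-2: Ww
⇒ W over [I-1,I-2,II-1,II-2,II-3,III-1,III-2,IV-1]: 45 consistent

II-1 ∈ {Aa WW, Aa Ww}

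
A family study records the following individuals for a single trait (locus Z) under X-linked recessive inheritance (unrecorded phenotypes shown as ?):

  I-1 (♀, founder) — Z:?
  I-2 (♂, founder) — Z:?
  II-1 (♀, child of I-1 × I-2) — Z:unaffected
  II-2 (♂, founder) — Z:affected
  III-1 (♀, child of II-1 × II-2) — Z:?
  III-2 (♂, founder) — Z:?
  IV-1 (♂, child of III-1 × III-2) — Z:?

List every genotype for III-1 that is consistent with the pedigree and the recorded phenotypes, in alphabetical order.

Z/I-1 ? ·: X^ZX^Z|X^ZX^z|X^zX^z
Z/I-2 ? ·: X^ZY|X^zY
Z/II-1 un I-1×I-2: X^ZX^Z|X^ZX^z
Z/II-2 aff ·: X^zY
Z/III-1 ? II-1×II-2: X^ZX^z|X^zX^z
Z/III-2 ? ·: X^ZY|X^zY
Z/IV-1 ? III-1×III-2: X^ZY|X^zY
⇒ Z over [I-1,I-2,II-1,II-2,III-1,III-2,IV-1]: 32 consistent

III-1 ∈ {X^ZX^z, X^zX^z}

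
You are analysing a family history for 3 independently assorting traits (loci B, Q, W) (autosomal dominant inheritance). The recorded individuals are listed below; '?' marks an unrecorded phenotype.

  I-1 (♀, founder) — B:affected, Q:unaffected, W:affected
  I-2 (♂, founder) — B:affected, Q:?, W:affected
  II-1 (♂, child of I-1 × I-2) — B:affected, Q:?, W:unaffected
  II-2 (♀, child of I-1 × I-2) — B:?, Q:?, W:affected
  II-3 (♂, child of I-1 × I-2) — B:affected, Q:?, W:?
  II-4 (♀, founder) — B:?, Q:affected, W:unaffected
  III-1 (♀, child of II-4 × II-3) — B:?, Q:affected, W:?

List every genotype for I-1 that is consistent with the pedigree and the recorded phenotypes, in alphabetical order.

I-1 ∈ {BB qq Ww, Bb qq Ww}

B/I-1 aff ·: Bb|BB
B/I-2 aff ·: Bb|BB
B/II-1 aff I-1×I-2: Bb|BB
B/II-2 ? I-1×I-2: bb|Bb|BB
B/II-3 aff I-1×I-2: Bb|BB
B/II-4 ? ·: bb|Bb|BB
B/III-1 ? II-4×II-3: bb|Bb|BB
⇒ B over [I-1,I-2,II-1,II-2,II-3,II-4,III-1]: 158 consistent
Q/I-1 un ·: qq
Q/I-2 ? ·: qq|Qq|QQ
Q/II-1 ? I-1×I-2: qq|Qq
Q/II-2 ? I-1×I-2: qq|Qq
Q/II-3 ? I-1×I-2: qq|Qq
Q/II-4 aff ·: Qq|QQ
Q/III-1 aff II-4×II-3: Qq|QQ
⇒ Q over [I-1,I-2,II-1,II-2,II-3,II-4,III-1]: 30 consistent
W/I-1 aff ·: Ww
W/I-2 aff ·: Ww
W/II-1 un I-1×I-2: ww
W/II-2 aff I-1×I-2: Ww|WW
W/II-3 ? I-1×I-2: ww|Ww|WW
W/II-4 un ·: ww
W/III-1 ? II-4×II-3: ww|Ww
⇒ W over [I-1,I-2,II-1,II-2,II-3,II-4,III-1]: 8 consistent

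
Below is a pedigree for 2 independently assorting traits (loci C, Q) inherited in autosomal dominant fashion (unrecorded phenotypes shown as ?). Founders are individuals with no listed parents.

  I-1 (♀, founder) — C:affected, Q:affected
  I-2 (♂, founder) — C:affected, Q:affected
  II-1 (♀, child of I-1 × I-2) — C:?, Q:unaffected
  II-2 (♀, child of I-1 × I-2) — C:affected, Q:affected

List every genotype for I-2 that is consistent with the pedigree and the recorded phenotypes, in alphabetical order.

I-2 ∈ {CC Qq, Cc Qq}

C/I-1 aff ·: Cc|CC
C/I-2 aff ·: Cc|CC
C/II-1 ? I-1×I-2: cc|Cc|CC
C/II-2 aff I-1×I-2: Cc|CC
⇒ C over [I-1,I-2,II-1,II-2]: 15 consistent
Q/I-1 aff ·: Qq
Q/I-2 aff ·: Qq
Q/II-1 un I-1×I-2: qq
Q/II-2 aff I-1×I-2: Qq|QQ
⇒ Q over [I-1,I-2,II-1,II-2]: 2 consistent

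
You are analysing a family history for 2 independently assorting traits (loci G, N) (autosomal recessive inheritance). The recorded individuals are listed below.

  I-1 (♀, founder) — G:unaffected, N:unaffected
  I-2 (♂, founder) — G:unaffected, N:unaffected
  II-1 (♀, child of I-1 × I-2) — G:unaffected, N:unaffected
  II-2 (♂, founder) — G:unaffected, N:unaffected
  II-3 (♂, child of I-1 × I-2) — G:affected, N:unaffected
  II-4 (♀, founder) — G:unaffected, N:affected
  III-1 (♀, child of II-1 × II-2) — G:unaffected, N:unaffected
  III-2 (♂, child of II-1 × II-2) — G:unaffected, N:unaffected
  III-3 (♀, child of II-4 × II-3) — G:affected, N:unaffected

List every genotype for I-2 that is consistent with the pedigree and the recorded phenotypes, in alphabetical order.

I-2 ∈ {Gg NN, Gg Nn}

G/I-1 un ·: Gg
G/I-2 un ·: Gg
G/II-1 un I-1×I-2: GG|Gg
G/II-2 un ·: GG|Gg
G/II-3 aff I-1×I-2: gg
G/II-4 un ·: Gg
G/III-1 un II-1×II-2: GG|Gg
G/III-2 un II-1×II-2: GG|Gg
G/III-3 aff II-4×II-3: gg
⇒ G over [I-1,I-2,II-1,II-2,II-3,II-4,III-1,III-2,III-3]: 13 consistent
N/I-1 un ·: NN|Nn
N/I-2 un ·: NN|Nn
N/II-1 un I-1×I-2: NN|Nn
N/II-2 un ·: NN|Nn
N/II-3 un I-1×I-2: NN|Nn
N/II-4 aff ·: nn
N/III-1 un II-1×II-2: NN|Nn
N/III-2 un II-1×II-2: NN|Nn
N/III-3 un II-4×II-3: Nn
⇒ N over [I-1,I-2,II-1,II-2,II-3,II-4,III-1,III-2,III-3]: 83 consistent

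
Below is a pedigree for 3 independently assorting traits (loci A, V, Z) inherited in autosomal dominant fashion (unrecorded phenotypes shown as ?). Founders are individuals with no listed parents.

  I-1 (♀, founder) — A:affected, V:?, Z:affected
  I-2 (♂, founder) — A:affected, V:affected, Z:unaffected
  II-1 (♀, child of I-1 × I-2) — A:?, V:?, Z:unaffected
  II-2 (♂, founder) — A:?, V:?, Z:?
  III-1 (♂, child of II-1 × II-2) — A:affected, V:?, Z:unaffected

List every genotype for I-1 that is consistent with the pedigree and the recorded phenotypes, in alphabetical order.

I-1 ∈ {AA VV Zz, AA Vv Zz, AA vv Zz, Aa VV Zz, Aa Vv Zz, Aa vv Zz}

A/I-1 aff ·: Aa|AA
A/I-2 aff ·: Aa|AA
A/II-1 ? I-1×I-2: aa|Aa|AA
A/II-2 ? ·: aa|Aa|AA
A/III-1 aff II-1×II-2: Aa|AA
⇒ A over [I-1,I-2,II-1,II-2,III-1]: 33 consistent
V/I-1 ? ·: vv|Vv|VV
V/I-2 aff ·: Vv|VV
V/II-1 ? I-1×I-2: vv|Vv|VV
V/II-2 ? ·: vv|Vv|VV
V/III-1 ? II-1×II-2: vv|Vv|VV
⇒ V over [I-1,I-2,II-1,II-2,III-1]: 59 consistent
Z/I-1 aff ·: Zz
Z/I-2 un ·: zz
Z/II-1 un I-1×I-2: zz
Z/II-2 ? ·: zz|Zz
Z/III-1 un II-1×II-2: zz
⇒ Z over [I-1,I-2,II-1,II-2,III-1]: 2 consistent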